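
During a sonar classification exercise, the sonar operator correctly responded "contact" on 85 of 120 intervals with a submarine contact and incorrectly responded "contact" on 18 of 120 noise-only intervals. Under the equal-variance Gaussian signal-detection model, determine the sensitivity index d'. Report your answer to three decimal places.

H = 85/120 = 0.7083
FA = 18/120 = 0.1500
z(H) = z(0.7083) = 0.5484
z(FA) = z(0.1500) = -1.0364
d' = z(H) − z(FA) = 0.5484 − (-1.0364) = 1.5848

d' = 1.585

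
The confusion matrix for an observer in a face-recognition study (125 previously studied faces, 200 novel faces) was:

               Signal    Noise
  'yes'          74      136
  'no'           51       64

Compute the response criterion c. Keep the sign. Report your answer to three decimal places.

c = -0.350

H = 74/125 = 0.5920
FA = 136/200 = 0.6800
Φ⁻¹(H) = Φ⁻¹(0.5920) = 0.2327
Φ⁻¹(FA) = Φ⁻¹(0.6800) = 0.4677
c = −½·[z(H) + z(FA)] = −0.5 × (0.2327 + 0.4677) = -0.3502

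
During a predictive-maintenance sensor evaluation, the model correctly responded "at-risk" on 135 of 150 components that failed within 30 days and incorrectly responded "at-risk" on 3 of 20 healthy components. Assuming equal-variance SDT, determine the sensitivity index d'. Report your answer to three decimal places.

d' = 2.318

H = 135/150 = 0.9000
FA = 3/20 = 0.1500
Φ⁻¹(0.9000) = 1.2816, Φ⁻¹(0.1500) = -1.0364
d' = z(H) − z(FA) = 1.2816 − (-1.0364) = 2.3180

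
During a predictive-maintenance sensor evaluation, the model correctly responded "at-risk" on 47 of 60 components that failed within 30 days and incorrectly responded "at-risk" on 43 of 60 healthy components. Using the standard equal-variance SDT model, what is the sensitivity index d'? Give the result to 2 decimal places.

H = 47/60 = 0.7833
FA = 43/60 = 0.7167
z(0.7833) = 0.783, z(0.7167) = 0.573
d' = z(H) − z(FA) = 0.783 − 0.573 = 0.210

d' = 0.21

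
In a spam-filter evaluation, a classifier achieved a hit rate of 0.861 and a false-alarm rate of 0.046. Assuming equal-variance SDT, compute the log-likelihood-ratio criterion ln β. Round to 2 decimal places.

ln β = 0.83

z(0.861) = 1.085, z(0.046) = -1.685
ln β = −½·[z(H)² − z(FA)²] = −0.5 × (1.177 − 2.839) = 0.831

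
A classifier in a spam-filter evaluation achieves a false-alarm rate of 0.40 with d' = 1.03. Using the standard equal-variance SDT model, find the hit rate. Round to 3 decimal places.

hit rate = 0.781

z(false-alarm rate) = z(0.40) = -0.2533
z(H) = z(FA) + d' = -0.2533 + 1.03 = 0.7767
hit rate = Φ(0.7767) = 0.7813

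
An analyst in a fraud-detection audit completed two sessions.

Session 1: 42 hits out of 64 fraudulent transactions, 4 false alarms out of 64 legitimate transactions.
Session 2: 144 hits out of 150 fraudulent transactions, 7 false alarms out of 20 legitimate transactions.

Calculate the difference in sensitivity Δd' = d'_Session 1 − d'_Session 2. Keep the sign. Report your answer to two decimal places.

Δd' = -0.20

Session 1: z(0.6562) = 0.402, z(0.0625) = -1.534, d' = 1.936
Session 2: z(0.9600) = 1.751, z(0.3500) = -0.385, d' = 2.136
Δd' = d'_Session 1 − d'_Session 2 = 1.936 − 2.136 = -0.200
Session 2 has the higher sensitivity.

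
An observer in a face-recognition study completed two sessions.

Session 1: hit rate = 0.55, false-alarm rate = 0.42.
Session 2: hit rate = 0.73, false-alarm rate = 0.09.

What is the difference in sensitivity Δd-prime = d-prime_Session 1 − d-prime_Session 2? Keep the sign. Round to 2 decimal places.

Δd-prime = -1.63

Session 1: z(0.55) = 0.126, z(0.42) = -0.202, d' = 0.328
Session 2: z(0.73) = 0.613, z(0.09) = -1.341, d' = 1.954
Δd' = d'_Session 1 − d'_Session 2 = 0.328 − 1.954 = -1.626
Session 2 has the higher sensitivity.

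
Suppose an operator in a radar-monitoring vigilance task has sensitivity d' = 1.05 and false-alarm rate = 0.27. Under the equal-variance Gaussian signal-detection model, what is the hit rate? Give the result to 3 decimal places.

z(false-alarm rate) = z(0.27) = -0.6128
z(H) = z(FA) + d' = -0.6128 + 1.05 = 0.4372
hit rate = Φ(0.4372) = 0.6690

hit rate = 0.669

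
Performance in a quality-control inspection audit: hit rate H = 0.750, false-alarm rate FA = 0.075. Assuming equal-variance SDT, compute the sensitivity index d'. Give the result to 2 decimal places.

z(0.750) = 0.6745, z(0.075) = -1.4395
d' = z(H) − z(FA) = 0.6745 − (-1.4395) = 2.1140

d' = 2.11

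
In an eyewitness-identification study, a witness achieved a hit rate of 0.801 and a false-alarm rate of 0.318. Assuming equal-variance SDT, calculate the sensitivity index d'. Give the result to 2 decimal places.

Φ⁻¹(H) = Φ⁻¹(0.801) = 0.8452
Φ⁻¹(FA) = Φ⁻¹(0.318) = -0.4733
d' = z(H) − z(FA) = 0.8452 − (-0.4733) = 1.3185

d' = 1.32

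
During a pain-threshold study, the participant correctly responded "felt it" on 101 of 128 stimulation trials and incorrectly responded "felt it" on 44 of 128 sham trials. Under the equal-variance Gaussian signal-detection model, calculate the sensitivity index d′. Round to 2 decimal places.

d′ = 1.21

H = 101/128 = 0.7891
FA = 44/128 = 0.3438
z(H) = z(0.7891) = 0.8033
z(FA) = z(0.3438) = -0.4021
d' = z(H) − z(FA) = 0.8033 − (-0.4021) = 1.2054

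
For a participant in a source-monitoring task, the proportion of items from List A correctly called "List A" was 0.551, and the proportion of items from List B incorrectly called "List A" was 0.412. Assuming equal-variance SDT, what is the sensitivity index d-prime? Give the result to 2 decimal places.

z(H) = z(0.551) = 0.128
z(FA) = z(0.412) = -0.222
d' = z(H) − z(FA) = 0.128 − (-0.222) = 0.350

d-prime = 0.35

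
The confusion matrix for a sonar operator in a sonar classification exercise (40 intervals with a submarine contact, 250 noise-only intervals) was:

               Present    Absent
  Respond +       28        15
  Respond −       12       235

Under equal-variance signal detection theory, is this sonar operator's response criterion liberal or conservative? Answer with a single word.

conservative

z(H) = 0.524, z(FA) = -1.555
c = −½·(z(H) + z(FA)) = 0.5155
c > 0 → conservative criterion (biased toward responding “no”).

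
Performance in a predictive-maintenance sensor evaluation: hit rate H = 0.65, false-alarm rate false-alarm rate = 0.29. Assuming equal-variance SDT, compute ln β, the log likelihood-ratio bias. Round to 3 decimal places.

z(H) = 0.3853
z(FA) = -0.5534
ln β = −½·[z(H)² − z(FA)²] = −0.5 × (0.1485 − 0.3063) = 0.0789

ln β = 0.079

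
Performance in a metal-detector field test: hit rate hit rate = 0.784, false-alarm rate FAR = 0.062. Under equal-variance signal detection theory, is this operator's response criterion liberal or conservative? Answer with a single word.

z(H) = 0.786, z(FA) = -1.538
c = −½·(z(H) + z(FA)) = 0.376
c > 0 → conservative criterion (biased toward responding “no”).

conservative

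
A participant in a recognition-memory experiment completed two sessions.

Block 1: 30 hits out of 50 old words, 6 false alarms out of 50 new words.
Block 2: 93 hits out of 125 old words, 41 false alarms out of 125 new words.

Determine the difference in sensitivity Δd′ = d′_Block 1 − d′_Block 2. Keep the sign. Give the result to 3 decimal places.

Δd′ = 0.327

Block 1: z(0.6000) = 0.2533, z(0.1200) = -1.1750, d' = 1.4283
Block 2: z(0.7440) = 0.6557, z(0.3280) = -0.4454, d' = 1.1011
Δd' = d'_Block 1 − d'_Block 2 = 1.4283 − 1.1011 = 0.3272
Block 1 has the higher sensitivity.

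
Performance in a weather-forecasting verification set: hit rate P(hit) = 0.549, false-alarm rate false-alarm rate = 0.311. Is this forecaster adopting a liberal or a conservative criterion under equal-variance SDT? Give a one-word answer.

conservative

z(H) = 0.123, z(FA) = -0.493
c = −½·(z(H) + z(FA)) = 0.185
c > 0 → conservative criterion (biased toward responding “no”).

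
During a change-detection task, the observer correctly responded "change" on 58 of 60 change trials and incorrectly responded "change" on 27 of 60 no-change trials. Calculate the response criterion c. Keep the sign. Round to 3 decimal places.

H = 58/60 = 0.9667
FA = 27/60 = 0.4500
Φ⁻¹(H) = 1.8344
Φ⁻¹(FA) = -0.1257
c = −½·[z(H) + z(FA)] = −0.5 × (1.8344 + (-0.1257)) = -0.85435

c = -0.854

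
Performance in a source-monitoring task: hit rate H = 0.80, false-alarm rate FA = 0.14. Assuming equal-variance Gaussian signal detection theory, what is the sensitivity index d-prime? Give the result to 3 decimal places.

z(H) = 0.8416
z(FA) = -1.0803
d' = z(H) − z(FA) = 0.8416 − (-1.0803) = 1.9219

d-prime = 1.922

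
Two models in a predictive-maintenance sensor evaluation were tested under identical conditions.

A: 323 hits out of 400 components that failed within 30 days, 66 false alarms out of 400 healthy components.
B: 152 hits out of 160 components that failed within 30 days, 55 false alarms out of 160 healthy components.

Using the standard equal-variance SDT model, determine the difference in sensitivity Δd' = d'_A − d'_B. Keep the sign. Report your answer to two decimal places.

A: z(0.8075) = 0.869, z(0.1650) = -0.974, d' = 1.843
B: z(0.9500) = 1.645, z(0.3438) = -0.402, d' = 2.047
Δd' = d'_A − d'_B = 1.843 − 2.047 = -0.204
B has the higher sensitivity.

Δd' = -0.20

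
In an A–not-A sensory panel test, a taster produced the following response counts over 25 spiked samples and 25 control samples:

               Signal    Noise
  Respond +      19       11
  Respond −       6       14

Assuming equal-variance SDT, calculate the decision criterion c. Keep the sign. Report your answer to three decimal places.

H = 19/25 = 0.7600
FA = 11/25 = 0.4400
z(H) = z(0.7600) = 0.7063
z(FA) = z(0.4400) = -0.1510
c = −½·[z(H) + z(FA)] = −0.5 × (0.7063 + (-0.1510)) = -0.27765
c < 0: the taster has a liberal response bias.

c = -0.278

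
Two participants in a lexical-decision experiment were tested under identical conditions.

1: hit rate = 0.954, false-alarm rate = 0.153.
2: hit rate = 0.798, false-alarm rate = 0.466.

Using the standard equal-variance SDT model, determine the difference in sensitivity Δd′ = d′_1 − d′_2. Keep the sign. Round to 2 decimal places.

Δd′ = 1.79

1: z(0.954) = 1.685, z(0.153) = -1.024, d' = 2.709
2: z(0.798) = 0.834, z(0.466) = -0.085, d' = 0.919
Δd' = d'_1 − d'_2 = 2.709 − 0.919 = 1.790
1 has the higher sensitivity.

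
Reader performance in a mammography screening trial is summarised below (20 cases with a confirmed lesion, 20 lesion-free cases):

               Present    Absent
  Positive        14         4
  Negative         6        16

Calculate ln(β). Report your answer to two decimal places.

H = 14/20 = 0.7000
FA = 4/20 = 0.2000
Φ⁻¹(H) = Φ⁻¹(0.7000) = 0.524
Φ⁻¹(FA) = Φ⁻¹(0.2000) = -0.842
ln β = −½·[z(H)² − z(FA)²] = −0.5 × (0.275 − 0.709) = 0.217

ln β = 0.22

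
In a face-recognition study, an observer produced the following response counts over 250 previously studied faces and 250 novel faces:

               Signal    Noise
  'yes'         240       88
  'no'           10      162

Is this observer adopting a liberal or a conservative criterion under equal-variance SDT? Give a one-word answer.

liberal

z(H) = 1.751, z(FA) = -0.380
c = −½·(z(H) + z(FA)) = -0.6855
c < 0 → liberal criterion (biased toward responding “yes”).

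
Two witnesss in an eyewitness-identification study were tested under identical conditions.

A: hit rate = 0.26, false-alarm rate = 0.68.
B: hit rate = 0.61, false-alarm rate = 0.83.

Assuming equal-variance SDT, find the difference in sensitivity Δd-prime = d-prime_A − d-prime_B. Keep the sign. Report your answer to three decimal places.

Δd-prime = -0.436

A: z(0.26) = -0.6433, z(0.68) = 0.4677, d' = -1.1110
B: z(0.61) = 0.2793, z(0.83) = 0.9542, d' = -0.6749
Δd' = d'_A − d'_B = -1.1110 − (-0.6749) = -0.4361
B has the higher sensitivity.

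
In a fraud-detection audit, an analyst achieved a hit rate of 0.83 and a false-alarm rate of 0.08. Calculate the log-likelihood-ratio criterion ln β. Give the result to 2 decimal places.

ln β = 0.53

Φ⁻¹(H) = Φ⁻¹(0.83) = 0.954
Φ⁻¹(FA) = Φ⁻¹(0.08) = -1.405
ln β = −½·[z(H)² − z(FA)²] = −0.5 × (0.910 − 1.974) = 0.532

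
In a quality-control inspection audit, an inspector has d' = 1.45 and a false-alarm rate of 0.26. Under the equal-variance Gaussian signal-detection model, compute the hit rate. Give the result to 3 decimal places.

z(false-alarm rate) = z(0.26) = -0.6433
z(H) = z(FA) + d' = -0.6433 + 1.45 = 0.8067
hit rate = Φ(0.8067) = 0.7901

hit rate = 0.790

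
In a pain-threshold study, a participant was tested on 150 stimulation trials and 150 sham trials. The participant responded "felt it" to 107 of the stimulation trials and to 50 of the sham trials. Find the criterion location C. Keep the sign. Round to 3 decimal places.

C = -0.066

H = 107/150 = 0.7133
FA = 50/150 = 0.3333
z(H) = z(0.7133) = 0.5631
z(FA) = z(0.3333) = -0.4308
c = −½·[z(H) + z(FA)] = −0.5 × (0.5631 + (-0.4308)) = -0.06615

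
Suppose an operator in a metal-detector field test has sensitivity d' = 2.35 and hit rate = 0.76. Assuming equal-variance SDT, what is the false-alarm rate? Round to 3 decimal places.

false-alarm rate = 0.050

z(hit rate) = z(0.76) = 0.7063
z(FA) = z(H) − d' = 0.7063 − 2.35 = -1.6437
false-alarm rate = Φ(-1.6437) = 0.0501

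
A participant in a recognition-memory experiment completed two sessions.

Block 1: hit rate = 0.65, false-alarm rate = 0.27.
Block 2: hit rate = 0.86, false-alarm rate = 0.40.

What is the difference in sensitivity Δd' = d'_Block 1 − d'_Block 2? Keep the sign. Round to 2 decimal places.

Δd' = -0.34

Block 1: z(0.65) = 0.385, z(0.27) = -0.613, d' = 0.998
Block 2: z(0.86) = 1.080, z(0.40) = -0.253, d' = 1.333
Δd' = d'_Block 1 − d'_Block 2 = 0.998 − 1.333 = -0.335
Block 2 has the higher sensitivity.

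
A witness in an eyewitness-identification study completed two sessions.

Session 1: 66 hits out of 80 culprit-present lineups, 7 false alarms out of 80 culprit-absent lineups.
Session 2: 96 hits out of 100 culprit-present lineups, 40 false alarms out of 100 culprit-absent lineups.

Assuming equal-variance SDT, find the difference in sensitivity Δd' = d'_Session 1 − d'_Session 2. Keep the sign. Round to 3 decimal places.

Session 1: z(0.8250) = 0.9346, z(0.0875) = -1.3563, d' = 2.2909
Session 2: z(0.9600) = 1.7507, z(0.4000) = -0.2533, d' = 2.0040
Δd' = d'_Session 1 − d'_Session 2 = 2.2909 − 2.0040 = 0.2869
Session 1 has the higher sensitivity.

Δd' = 0.287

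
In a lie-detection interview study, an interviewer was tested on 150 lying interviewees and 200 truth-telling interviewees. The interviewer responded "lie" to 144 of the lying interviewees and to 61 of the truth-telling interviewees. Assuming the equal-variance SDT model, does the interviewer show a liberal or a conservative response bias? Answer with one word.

liberal

z(H) = 1.751, z(FA) = -0.510
c = −½·(z(H) + z(FA)) = -0.6205
c < 0 → liberal criterion (biased toward responding “yes”).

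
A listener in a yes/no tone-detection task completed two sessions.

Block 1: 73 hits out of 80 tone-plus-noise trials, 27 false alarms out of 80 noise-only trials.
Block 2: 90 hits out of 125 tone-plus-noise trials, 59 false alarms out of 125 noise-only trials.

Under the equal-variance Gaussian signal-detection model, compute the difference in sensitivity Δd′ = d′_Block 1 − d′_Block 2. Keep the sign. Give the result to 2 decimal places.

Block 1: z(0.9125) = 1.356, z(0.3375) = -0.419, d' = 1.775
Block 2: z(0.7200) = 0.583, z(0.4720) = -0.070, d' = 0.653
Δd' = d'_Block 1 − d'_Block 2 = 1.775 − 0.653 = 1.122
Block 1 has the higher sensitivity.

Δd′ = 1.12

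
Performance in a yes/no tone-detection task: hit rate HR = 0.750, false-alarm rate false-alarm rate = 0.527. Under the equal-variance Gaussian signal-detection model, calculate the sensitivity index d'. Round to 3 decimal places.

d' = 0.607

z(H) = z(0.750) = 0.6745
z(FA) = z(0.527) = 0.0677
d' = z(H) − z(FA) = 0.6745 − 0.0677 = 0.6068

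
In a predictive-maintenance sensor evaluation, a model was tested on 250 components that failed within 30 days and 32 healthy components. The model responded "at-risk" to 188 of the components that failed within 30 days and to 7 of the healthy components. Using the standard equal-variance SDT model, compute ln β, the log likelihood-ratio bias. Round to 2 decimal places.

ln β = 0.07

H = 188/250 = 0.7520
FA = 7/32 = 0.2188
z(0.7520) = 0.681, z(0.2188) = -0.776
ln β = −½·[z(H)² − z(FA)²] = −0.5 × (0.464 − 0.602) = 0.069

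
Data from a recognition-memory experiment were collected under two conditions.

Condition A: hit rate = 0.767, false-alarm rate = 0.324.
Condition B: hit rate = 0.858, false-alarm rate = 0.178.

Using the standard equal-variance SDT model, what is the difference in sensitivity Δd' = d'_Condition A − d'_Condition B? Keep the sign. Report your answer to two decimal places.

Δd' = -0.81

Condition A: z(0.767) = 0.729, z(0.324) = -0.457, d' = 1.186
Condition B: z(0.858) = 1.071, z(0.178) = -0.923, d' = 1.994
Δd' = d'_Condition A − d'_Condition B = 1.186 − 1.994 = -0.808
Condition B has the higher sensitivity.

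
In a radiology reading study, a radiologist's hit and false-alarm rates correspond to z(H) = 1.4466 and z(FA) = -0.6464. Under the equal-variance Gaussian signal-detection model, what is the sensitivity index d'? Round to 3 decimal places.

d' = 2.093

d' = z(H) − z(FA) = 1.4466 − (-0.6464) = 2.0930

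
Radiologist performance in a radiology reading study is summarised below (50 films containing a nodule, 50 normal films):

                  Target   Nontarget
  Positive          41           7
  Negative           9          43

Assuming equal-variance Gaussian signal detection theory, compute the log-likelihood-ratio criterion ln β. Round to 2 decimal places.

H = 41/50 = 0.8200
FA = 7/50 = 0.1400
z(0.8200) = 0.915, z(0.1400) = -1.080
ln β = −½·[z(H)² − z(FA)²] = −0.5 × (0.837 − 1.166) = 0.1645

ln β = 0.16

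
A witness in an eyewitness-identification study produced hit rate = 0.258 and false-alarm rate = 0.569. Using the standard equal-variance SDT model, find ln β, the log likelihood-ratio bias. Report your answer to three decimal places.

Φ⁻¹(0.258) = -0.6495, Φ⁻¹(0.569) = 0.1738
ln β = −½·[z(H)² − z(FA)²] = −0.5 × (0.4219 − 0.0302) = -0.19585

ln β = -0.196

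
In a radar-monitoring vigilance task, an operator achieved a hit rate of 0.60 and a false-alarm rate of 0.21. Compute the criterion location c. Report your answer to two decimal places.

c = 0.28

z(H) = 0.2533
z(FA) = -0.8064
c = −½·[z(H) + z(FA)] = −0.5 × (0.2533 + (-0.8064)) = 0.27655
c > 0: the operator has a conservative response bias.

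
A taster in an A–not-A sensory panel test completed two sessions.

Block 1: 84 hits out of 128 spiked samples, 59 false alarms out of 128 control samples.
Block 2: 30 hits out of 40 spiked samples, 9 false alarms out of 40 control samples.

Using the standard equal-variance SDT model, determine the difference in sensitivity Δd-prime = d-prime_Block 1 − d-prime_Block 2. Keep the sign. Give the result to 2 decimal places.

Block 1: z(0.6562) = 0.402, z(0.4609) = -0.098, d' = 0.500
Block 2: z(0.7500) = 0.674, z(0.2250) = -0.755, d' = 1.429
Δd' = d'_Block 1 − d'_Block 2 = 0.500 − 1.429 = -0.929
Block 2 has the higher sensitivity.

Δd-prime = -0.93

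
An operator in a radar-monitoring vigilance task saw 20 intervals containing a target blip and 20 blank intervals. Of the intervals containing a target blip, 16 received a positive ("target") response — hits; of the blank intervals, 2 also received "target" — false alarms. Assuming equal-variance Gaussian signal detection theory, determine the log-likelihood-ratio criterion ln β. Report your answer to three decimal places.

ln β = 0.467

H = 16/20 = 0.8000
FA = 2/20 = 0.1000
z(H) = z(0.8000) = 0.8416
z(FA) = z(0.1000) = -1.2816
ln β = −½·[z(H)² − z(FA)²] = −0.5 × (0.7083 − 1.6425) = 0.4671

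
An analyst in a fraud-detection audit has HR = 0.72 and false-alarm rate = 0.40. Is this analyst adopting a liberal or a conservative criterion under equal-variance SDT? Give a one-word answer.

liberal

z(H) = 0.583, z(FA) = -0.253
c = −½·(z(H) + z(FA)) = -0.165
c < 0 → liberal criterion (biased toward responding “yes”).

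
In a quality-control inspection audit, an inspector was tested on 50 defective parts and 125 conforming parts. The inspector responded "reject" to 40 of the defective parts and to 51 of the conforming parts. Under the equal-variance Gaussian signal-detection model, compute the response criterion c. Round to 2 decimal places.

c = -0.30

H = 40/50 = 0.8000
FA = 51/125 = 0.4080
z(0.8000) = 0.8416, z(0.4080) = -0.2327
c = −½·[z(H) + z(FA)] = −0.5 × (0.8416 + (-0.2327)) = -0.30445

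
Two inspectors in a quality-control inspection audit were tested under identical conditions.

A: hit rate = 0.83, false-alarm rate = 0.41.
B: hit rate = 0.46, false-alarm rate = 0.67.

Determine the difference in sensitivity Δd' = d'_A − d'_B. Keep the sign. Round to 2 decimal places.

A: z(0.83) = 0.954, z(0.41) = -0.228, d' = 1.182
B: z(0.46) = -0.100, z(0.67) = 0.440, d' = -0.540
Δd' = d'_A − d'_B = 1.182 − (-0.540) = 1.722
A has the higher sensitivity.

Δd' = 1.72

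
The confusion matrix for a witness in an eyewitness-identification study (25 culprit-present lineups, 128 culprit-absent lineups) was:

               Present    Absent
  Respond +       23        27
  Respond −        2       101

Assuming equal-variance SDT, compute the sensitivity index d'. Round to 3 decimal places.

H = 23/25 = 0.9200
FA = 27/128 = 0.2109
Φ⁻¹(H) = Φ⁻¹(0.9200) = 1.4051
Φ⁻¹(FA) = Φ⁻¹(0.2109) = -0.8033
d' = z(H) − z(FA) = 1.4051 − (-0.8033) = 2.2084

d' = 2.208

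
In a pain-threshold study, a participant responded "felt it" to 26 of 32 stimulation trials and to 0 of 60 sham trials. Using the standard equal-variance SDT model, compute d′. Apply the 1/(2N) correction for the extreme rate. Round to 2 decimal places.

d′ = 3.28

The false-alarm rate is 0/60 = 0, so apply the 1/(2N) correction: FA → 1/(2·60) = 0.00833.
z(H) = z(0.81250) = 0.887
z(FA) = z(0.00833) = -2.394
d' = 0.887 − (-2.394) = 3.281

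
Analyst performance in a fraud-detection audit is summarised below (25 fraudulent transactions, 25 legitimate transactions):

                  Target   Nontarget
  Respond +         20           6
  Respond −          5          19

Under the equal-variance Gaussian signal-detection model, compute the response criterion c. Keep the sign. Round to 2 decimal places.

c = -0.07

H = 20/25 = 0.8000
FA = 6/25 = 0.2400
z(H) = z(0.8000) = 0.8416
z(FA) = z(0.2400) = -0.7063
c = −½·[z(H) + z(FA)] = −0.5 × (0.8416 + (-0.7063)) = -0.06765
c < 0: the analyst has a liberal response bias.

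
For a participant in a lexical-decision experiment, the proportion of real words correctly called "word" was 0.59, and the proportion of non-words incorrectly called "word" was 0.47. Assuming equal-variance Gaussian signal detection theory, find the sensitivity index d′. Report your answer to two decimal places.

z(H) = z(0.59) = 0.2275
z(FA) = z(0.47) = -0.0753
d' = z(H) − z(FA) = 0.2275 − (-0.0753) = 0.3028

d′ = 0.30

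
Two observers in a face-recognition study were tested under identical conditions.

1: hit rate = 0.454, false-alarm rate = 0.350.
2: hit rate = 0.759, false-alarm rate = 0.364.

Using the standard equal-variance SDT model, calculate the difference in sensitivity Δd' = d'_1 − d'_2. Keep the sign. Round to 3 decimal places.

Δd' = -0.781

1: z(0.454) = -0.1156, z(0.350) = -0.3853, d' = 0.2697
2: z(0.759) = 0.7031, z(0.364) = -0.3478, d' = 1.0509
Δd' = d'_1 − d'_2 = 0.2697 − 1.0509 = -0.7812
2 has the higher sensitivity.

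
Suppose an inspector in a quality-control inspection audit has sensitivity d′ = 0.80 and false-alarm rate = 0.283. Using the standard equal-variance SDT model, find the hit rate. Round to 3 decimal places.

z(false-alarm rate) = z(0.283) = -0.5740
z(H) = z(FA) + d' = -0.5740 + 0.80 = 0.2260
hit rate = Φ(0.2260) = 0.5894

hit rate = 0.589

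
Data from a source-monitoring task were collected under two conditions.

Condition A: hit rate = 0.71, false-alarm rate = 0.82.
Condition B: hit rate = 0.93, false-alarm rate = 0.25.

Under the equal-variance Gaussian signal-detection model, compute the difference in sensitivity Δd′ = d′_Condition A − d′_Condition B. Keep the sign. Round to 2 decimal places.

Condition A: z(0.71) = 0.553, z(0.82) = 0.915, d' = -0.362
Condition B: z(0.93) = 1.476, z(0.25) = -0.674, d' = 2.150
Δd' = d'_Condition A − d'_Condition B = -0.362 − 2.150 = -2.512
Condition B has the higher sensitivity.

Δd′ = -2.51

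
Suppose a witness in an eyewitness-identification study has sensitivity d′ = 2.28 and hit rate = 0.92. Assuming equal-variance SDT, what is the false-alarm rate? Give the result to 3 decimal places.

z(hit rate) = z(0.92) = 1.4051
z(FA) = z(H) − d' = 1.4051 − 2.28 = -0.8749
false-alarm rate = Φ(-0.8749) = 0.1908

false-alarm rate = 0.191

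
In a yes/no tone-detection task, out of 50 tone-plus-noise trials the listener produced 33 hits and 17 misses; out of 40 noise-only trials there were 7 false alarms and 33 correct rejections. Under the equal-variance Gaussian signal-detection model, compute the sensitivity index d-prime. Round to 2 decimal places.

d-prime = 1.35

H = 33/50 = 0.6600
FA = 7/40 = 0.1750
z(H) = 0.412
z(FA) = -0.935
d' = z(H) − z(FA) = 0.412 − (-0.935) = 1.347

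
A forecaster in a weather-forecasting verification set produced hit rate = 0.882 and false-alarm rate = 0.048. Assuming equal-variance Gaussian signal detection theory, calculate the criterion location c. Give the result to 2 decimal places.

z(H) = z(0.882) = 1.1850
z(FA) = z(0.048) = -1.6646
c = −½·[z(H) + z(FA)] = −0.5 × (1.1850 + (-1.6646)) = 0.2398
c > 0: the forecaster has a conservative response bias.

c = 0.24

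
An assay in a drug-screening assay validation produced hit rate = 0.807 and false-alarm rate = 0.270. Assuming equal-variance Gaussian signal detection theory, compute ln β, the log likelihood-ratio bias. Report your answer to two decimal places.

ln β = -0.19

z(0.807) = 0.867, z(0.270) = -0.613
ln β = −½·[z(H)² − z(FA)²] = −0.5 × (0.752 − 0.376) = -0.188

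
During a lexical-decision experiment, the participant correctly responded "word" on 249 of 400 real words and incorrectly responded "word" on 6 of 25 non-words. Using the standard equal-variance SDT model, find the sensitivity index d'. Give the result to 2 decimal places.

H = 249/400 = 0.6225
FA = 6/25 = 0.2400
z(H) = z(0.6225) = 0.3121
z(FA) = z(0.2400) = -0.7063
d' = z(H) − z(FA) = 0.3121 − (-0.7063) = 1.0184

d' = 1.02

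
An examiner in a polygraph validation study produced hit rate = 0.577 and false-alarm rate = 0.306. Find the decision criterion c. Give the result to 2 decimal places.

z(H) = 0.1942
z(FA) = -0.5072
c = −½·[z(H) + z(FA)] = −0.5 × (0.1942 + (-0.5072)) = 0.1565

c = 0.16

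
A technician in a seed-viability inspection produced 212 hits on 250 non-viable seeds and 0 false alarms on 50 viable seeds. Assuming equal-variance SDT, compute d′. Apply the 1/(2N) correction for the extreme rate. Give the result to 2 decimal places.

d′ = 3.35

The false-alarm rate is 0/50 = 0, so apply the 1/(2N) correction: FA → 1/(2·50) = 0.01000.
z(H) = z(0.84800) = 1.028
z(FA) = z(0.01000) = -2.326
d' = 1.028 − (-2.326) = 3.354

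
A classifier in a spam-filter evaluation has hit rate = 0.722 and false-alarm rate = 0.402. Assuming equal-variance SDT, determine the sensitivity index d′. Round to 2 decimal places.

d′ = 0.84

Φ⁻¹(H) = 0.5888
Φ⁻¹(FA) = -0.2482
d' = z(H) − z(FA) = 0.5888 − (-0.2482) = 0.8370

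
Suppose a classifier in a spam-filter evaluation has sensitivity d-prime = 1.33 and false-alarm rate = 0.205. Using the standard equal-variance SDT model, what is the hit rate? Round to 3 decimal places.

hit rate = 0.694

z(false-alarm rate) = z(0.205) = -0.8239
z(H) = z(FA) + d' = -0.8239 + 1.33 = 0.5061
hit rate = Φ(0.5061) = 0.6936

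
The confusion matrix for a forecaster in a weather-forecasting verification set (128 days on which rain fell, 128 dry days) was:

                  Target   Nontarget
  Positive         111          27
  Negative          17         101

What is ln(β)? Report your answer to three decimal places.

H = 111/128 = 0.8672
FA = 27/128 = 0.2109
z(H) = 1.1133
z(FA) = -0.8033
ln β = −½·[z(H)² − z(FA)²] = −0.5 × (1.2394 − 0.6453) = -0.29705

ln β = -0.297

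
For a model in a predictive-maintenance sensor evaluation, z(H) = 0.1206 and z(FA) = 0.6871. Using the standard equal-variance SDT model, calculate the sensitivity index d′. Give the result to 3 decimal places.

d' = z(H) − z(FA) = 0.1206 − 0.6871 = -0.5665

d′ = -0.567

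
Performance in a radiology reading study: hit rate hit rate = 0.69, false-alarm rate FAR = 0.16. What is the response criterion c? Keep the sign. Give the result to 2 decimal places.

c = 0.25

z(H) = z(0.69) = 0.496
z(FA) = z(0.16) = -0.994
c = −½·[z(H) + z(FA)] = −0.5 × (0.496 + (-0.994)) = 0.249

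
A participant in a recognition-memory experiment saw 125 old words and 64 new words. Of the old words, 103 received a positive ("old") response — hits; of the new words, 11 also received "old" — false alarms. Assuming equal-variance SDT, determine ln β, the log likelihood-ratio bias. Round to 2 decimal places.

H = 103/125 = 0.8240
FA = 11/64 = 0.1719
z(H) = 0.931
z(FA) = -0.947
ln β = −½·[z(H)² − z(FA)²] = −0.5 × (0.867 − 0.897) = 0.015

ln β = 0.02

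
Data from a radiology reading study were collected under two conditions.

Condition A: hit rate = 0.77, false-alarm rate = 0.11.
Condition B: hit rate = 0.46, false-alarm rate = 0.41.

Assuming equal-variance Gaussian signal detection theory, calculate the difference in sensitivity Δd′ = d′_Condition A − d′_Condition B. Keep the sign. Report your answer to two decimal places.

Condition A: z(0.77) = 0.739, z(0.11) = -1.227, d' = 1.966
Condition B: z(0.46) = -0.100, z(0.41) = -0.228, d' = 0.128
Δd' = d'_Condition A − d'_Condition B = 1.966 − 0.128 = 1.838
Condition A has the higher sensitivity.

Δd′ = 1.84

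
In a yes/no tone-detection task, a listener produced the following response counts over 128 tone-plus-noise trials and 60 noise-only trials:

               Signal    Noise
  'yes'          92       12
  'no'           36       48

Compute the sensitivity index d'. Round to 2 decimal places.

H = 92/128 = 0.7188
FA = 12/60 = 0.2000
z(H) = z(0.7188) = 0.5793
z(FA) = z(0.2000) = -0.8416
d' = z(H) − z(FA) = 0.5793 − (-0.8416) = 1.4209

d' = 1.42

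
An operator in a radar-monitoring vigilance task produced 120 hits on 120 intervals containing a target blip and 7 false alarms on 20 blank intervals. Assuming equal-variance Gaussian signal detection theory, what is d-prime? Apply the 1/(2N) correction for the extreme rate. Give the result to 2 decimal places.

The hit rate is 120/120 = 1, so apply the 1/(2N) correction: H → 1 − 1/(2·120) = 0.99583.
z(H) = z(0.99583) = 2.638
z(FA) = z(0.35000) = -0.385
d' = 2.638 − (-0.385) = 3.023

d-prime = 3.02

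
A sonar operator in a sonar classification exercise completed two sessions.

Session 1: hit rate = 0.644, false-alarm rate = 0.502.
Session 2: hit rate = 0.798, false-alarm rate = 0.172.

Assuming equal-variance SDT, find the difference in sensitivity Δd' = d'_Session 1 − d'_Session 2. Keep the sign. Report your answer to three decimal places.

Δd' = -1.417

Session 1: z(0.644) = 0.3692, z(0.502) = 0.0050, d' = 0.3642
Session 2: z(0.798) = 0.8345, z(0.172) = -0.9463, d' = 1.7808
Δd' = d'_Session 1 − d'_Session 2 = 0.3642 − 1.7808 = -1.4166
Session 2 has the higher sensitivity.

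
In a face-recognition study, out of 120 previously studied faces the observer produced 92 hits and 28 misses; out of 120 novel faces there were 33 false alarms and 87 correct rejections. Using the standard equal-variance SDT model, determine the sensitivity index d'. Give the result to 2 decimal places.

H = 92/120 = 0.7667
FA = 33/120 = 0.2750
z(H) = z(0.7667) = 0.728
z(FA) = z(0.2750) = -0.598
d' = z(H) − z(FA) = 0.728 − (-0.598) = 1.326

d' = 1.33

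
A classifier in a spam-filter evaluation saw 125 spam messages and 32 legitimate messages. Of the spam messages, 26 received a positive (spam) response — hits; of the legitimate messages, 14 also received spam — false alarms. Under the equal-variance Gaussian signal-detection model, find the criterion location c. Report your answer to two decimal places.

H = 26/125 = 0.2080
FA = 14/32 = 0.4375
Φ⁻¹(H) = -0.8134
Φ⁻¹(FA) = -0.1573
c = −½·[z(H) + z(FA)] = −0.5 × (-0.8134 + (-0.1573)) = 0.48535

c = 0.49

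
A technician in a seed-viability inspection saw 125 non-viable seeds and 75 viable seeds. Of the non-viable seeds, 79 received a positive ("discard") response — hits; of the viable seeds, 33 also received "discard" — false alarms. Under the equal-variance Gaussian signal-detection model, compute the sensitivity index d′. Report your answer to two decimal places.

d′ = 0.49

H = 79/125 = 0.6320
FA = 33/75 = 0.4400
z(H) = z(0.6320) = 0.3372
z(FA) = z(0.4400) = -0.1510
d' = z(H) − z(FA) = 0.3372 − (-0.1510) = 0.4882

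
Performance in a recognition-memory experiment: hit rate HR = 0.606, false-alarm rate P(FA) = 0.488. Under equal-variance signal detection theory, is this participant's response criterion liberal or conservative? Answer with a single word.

z(H) = 0.269, z(FA) = -0.030
c = −½·(z(H) + z(FA)) = -0.1195
c < 0 → liberal criterion (biased toward responding “yes”).

liberal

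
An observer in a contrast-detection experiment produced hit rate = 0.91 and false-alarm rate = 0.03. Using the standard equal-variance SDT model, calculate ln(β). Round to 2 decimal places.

z(0.91) = 1.341, z(0.03) = -1.881
ln β = −½·[z(H)² − z(FA)²] = −0.5 × (1.798 − 3.538) = 0.870

ln β = 0.87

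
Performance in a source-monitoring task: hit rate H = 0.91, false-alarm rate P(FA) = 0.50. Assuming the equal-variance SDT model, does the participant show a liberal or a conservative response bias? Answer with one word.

z(H) = 1.341, z(FA) = 0.000
c = −½·(z(H) + z(FA)) = -0.6705
c < 0 → liberal criterion (biased toward responding “yes”).

liberal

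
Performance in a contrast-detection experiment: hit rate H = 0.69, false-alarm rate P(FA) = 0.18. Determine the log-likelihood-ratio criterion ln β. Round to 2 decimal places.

z(H) = z(0.69) = 0.496
z(FA) = z(0.18) = -0.915
ln β = −½·[z(H)² − z(FA)²] = −0.5 × (0.246 − 0.837) = 0.2955

ln β = 0.30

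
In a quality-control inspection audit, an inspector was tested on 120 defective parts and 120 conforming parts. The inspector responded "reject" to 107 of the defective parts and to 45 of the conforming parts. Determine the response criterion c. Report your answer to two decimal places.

H = 107/120 = 0.8917
FA = 45/120 = 0.3750
z(H) = z(0.8917) = 1.236
z(FA) = z(0.3750) = -0.319
c = −½·[z(H) + z(FA)] = −0.5 × (1.236 + (-0.319)) = -0.4585

c = -0.46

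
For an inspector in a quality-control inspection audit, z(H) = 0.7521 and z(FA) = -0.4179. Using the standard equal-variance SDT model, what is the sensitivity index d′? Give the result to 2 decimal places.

d' = z(H) − z(FA) = 0.7521 − (-0.4179) = 1.1700

d′ = 1.17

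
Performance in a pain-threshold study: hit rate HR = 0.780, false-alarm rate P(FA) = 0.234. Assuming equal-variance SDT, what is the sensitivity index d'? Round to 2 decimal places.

d' = 1.50

z(0.780) = 0.7722, z(0.234) = -0.7257
d' = z(H) − z(FA) = 0.7722 − (-0.7257) = 1.4979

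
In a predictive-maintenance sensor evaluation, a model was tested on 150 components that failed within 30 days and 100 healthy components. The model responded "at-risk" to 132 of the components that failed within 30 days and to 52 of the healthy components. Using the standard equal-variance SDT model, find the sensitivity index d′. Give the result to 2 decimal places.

H = 132/150 = 0.8800
FA = 52/100 = 0.5200
z(H) = 1.1750
z(FA) = 0.0502
d' = z(H) − z(FA) = 1.1750 − 0.0502 = 1.1248

d′ = 1.12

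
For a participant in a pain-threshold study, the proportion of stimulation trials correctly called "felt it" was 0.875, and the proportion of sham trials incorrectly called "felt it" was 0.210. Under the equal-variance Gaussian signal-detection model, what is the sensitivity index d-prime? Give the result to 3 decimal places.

z(H) = z(0.875) = 1.1503
z(FA) = z(0.210) = -0.8064
d' = z(H) − z(FA) = 1.1503 − (-0.8064) = 1.9567

d-prime = 1.957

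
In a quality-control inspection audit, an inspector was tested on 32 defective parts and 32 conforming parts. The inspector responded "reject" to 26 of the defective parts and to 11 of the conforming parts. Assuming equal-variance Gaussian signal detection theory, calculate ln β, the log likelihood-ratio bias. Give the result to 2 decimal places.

H = 26/32 = 0.8125
FA = 11/32 = 0.3438
Φ⁻¹(H) = 0.887
Φ⁻¹(FA) = -0.402
ln β = −½·[z(H)² − z(FA)²] = −0.5 × (0.787 − 0.162) = -0.3125

ln β = -0.31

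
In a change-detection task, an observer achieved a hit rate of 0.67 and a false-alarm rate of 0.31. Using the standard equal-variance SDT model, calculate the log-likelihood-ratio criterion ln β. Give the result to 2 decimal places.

ln β = 0.03

z(H) = 0.440
z(FA) = -0.496
ln β = −½·[z(H)² − z(FA)²] = −0.5 × (0.194 − 0.246) = 0.026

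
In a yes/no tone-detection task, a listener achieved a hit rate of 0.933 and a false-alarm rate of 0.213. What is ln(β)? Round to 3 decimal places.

ln β = -0.806

z(H) = z(0.933) = 1.4985
z(FA) = z(0.213) = -0.7961
ln β = −½·[z(H)² − z(FA)²] = −0.5 × (2.2455 − 0.6338) = -0.80585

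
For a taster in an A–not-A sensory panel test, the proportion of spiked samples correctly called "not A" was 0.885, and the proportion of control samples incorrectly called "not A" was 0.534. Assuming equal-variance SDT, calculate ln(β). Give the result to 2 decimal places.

ln β = -0.72

z(H) = 1.200
z(FA) = 0.085
ln β = −½·[z(H)² − z(FA)²] = −0.5 × (1.440 − 0.007) = -0.7165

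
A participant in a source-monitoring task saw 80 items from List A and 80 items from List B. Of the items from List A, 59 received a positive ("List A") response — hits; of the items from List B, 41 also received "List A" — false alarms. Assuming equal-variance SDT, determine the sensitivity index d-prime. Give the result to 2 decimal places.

H = 59/80 = 0.7375
FA = 41/80 = 0.5125
z(H) = 0.6357
z(FA) = 0.0313
d' = z(H) − z(FA) = 0.6357 − 0.0313 = 0.6044

d-prime = 0.60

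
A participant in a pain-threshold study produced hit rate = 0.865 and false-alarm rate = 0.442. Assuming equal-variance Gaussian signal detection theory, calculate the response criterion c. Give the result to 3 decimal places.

z(0.865) = 1.1031, z(0.442) = -0.1459
c = −½·[z(H) + z(FA)] = −0.5 × (1.1031 + (-0.1459)) = -0.4786
c < 0: the participant has a liberal response bias.

c = -0.479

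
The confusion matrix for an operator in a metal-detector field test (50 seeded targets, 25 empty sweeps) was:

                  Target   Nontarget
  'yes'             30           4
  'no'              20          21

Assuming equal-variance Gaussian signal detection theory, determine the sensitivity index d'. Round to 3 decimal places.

d' = 1.248

H = 30/50 = 0.6000
FA = 4/25 = 0.1600
z(H) = z(0.6000) = 0.2533
z(FA) = z(0.1600) = -0.9945
d' = z(H) − z(FA) = 0.2533 − (-0.9945) = 1.2478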